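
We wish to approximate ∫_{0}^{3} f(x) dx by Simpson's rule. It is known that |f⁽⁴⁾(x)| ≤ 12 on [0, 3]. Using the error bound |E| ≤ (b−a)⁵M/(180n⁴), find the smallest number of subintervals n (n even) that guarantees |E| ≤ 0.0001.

Need 2916/(180n⁴) ≤ 0.0001.
n⁴ ≥ 2916/(180·0.0001) = 162000 ⇒ n ≥ 20.0622, so the smallest even n is 22. (n must be even for Simpson's rule.)

22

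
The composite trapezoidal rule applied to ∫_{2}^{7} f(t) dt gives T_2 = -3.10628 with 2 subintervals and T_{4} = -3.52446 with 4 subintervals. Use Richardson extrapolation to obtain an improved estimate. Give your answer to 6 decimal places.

R = (4·T_{4} − T_2) / 3 = (4·(-3.52446) − (-3.10628))/3 = (-10.99156)/3 = -3.663853.

-3.663853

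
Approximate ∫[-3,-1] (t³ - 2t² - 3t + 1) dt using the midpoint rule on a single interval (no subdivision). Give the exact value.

M = (b−a)·f(-2) = 2·(-9) = -18.

-18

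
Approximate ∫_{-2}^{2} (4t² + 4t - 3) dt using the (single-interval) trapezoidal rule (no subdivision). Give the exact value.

T = (b−a)/2 · [f(-2) + f(2)] = 2·[5 + 21] = 52.

52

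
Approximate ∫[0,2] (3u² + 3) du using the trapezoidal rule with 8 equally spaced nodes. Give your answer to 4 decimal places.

h = (2 − 0)/7 = 0.285714.
Nodes u₀,…,u₇ = 0, 0.285714, 0.571429, 0.857143, 1.142857, 1.428571, 1.714286, 2.
f(u) = 3u² + 3: f₀=3, f₁=3.244898, f₂=3.979592, f₃=5.204082, f₄=6.918367, f₅=9.122449, f₆=11.816327, f₇=15.
(h/2)·[f₀ + 2f₁ + 2f₂ + 2f₃ + 2f₄ + 2f₅ + 2f₆ + f₇] = 0.142857·(98.571429) = 14.0816.

14.0816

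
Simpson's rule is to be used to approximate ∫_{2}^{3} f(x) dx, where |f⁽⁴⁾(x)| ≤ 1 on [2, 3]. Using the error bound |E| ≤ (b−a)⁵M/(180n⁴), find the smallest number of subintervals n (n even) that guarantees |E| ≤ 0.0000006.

10

Need 1/(180n⁴) ≤ 0.0000006.
n⁴ ≥ 1/(180·0.0000006) = 9259.26 ⇒ n ≥ 9.8094, so the smallest even n is 10. (n must be even for Simpson's rule.)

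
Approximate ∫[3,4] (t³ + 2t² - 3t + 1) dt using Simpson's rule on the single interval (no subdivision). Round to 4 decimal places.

S = (b−a)/6 · [f(3) + 4f(3.5) + f(4)] = 0.166667·[37 + 4·57.875 + 85] = 58.9167.

58.9167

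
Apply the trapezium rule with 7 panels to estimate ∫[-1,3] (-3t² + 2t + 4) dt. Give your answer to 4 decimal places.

h = (3 − (-1))/7 = 0.571429.
Nodes t₀,…,t₇ = -1, -0.428571, 0.142857, 0.714286, 1.285714, 1.857143, 2.428571, 3.
f(t) = -3t² + 2t + 4: f₀=-1, f₁=2.591837, f₂=4.224490, f₃=3.897959, f₄=1.612245, f₅=-2.632653, f₆=-8.836735, f₇=-17.
(h/2)·[f₀ + 2f₁ + 2f₂ + 2f₃ + 2f₄ + 2f₅ + 2f₆ + f₇] = 0.285714·(-16.285714) = -4.6531.

-4.6531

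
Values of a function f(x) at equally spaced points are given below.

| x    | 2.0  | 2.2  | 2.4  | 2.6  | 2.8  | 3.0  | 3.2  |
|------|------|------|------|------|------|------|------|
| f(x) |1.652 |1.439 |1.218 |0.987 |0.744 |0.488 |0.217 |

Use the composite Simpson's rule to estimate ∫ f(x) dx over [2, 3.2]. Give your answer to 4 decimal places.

h = 0.2, n = 6.
(h/3)·[y₀ + 4y₁ + 2y₂ + 4y₃ + 2y₄ + 4y₅ + y₆] = 0.066667·(17.449) = 1.1633.

1.1633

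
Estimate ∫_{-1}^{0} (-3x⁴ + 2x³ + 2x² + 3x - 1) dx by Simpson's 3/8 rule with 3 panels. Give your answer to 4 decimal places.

h = (0 − (-1))/3 = 0.333333.
Nodes x₀,…,x₃ = -1, -0.666667, -0.333333, 0.
f(x) = -3x⁴ + 2x³ + 2x² + 3x - 1: f₀=-7, f₁=-3.296296, f₂=-1.888889, f₃=-1.
(3h/8)·[f₀ + 3f₁ + 3f₂ + f₃] = 0.125·(-23.555556) = -2.9444.

-2.9444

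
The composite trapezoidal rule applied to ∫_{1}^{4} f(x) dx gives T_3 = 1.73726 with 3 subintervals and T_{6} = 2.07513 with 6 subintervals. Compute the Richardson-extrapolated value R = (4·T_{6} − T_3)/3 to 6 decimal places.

2.187753

R = (4·T_{6} − T_3) / 3 = (4·2.07513 − 1.73726)/3 = (6.56326)/3 = 2.187753.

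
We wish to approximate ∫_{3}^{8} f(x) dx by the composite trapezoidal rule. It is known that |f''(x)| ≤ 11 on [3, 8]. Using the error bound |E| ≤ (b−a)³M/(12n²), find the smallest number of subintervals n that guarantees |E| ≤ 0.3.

Need 1375/(12n²) ≤ 0.3.
n² ≥ 1375/(12·0.3) = 381.944 ⇒ n ≥ 19.5434, so the smallest n is 20.

20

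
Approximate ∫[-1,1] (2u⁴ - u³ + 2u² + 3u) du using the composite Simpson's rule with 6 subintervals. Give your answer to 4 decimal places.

2.1399

h = (1 − (-1))/6 = 0.333333.
Nodes u₀,…,u₆ = -1, -0.666667, -0.333333, 0, 0.333333, 0.666667, 1.
f(u) = 2u⁴ - u³ + 2u² + 3u: f₀=2, f₁=-0.419753, f₂=-0.716049, f₃=0, f₄=1.209877, f₅=2.987654, f₆=6.
(h/3)·[f₀ + 4f₁ + 2f₂ + 4f₃ + 2f₄ + 4f₅ + f₆] = 0.111111·(19.259259) = 2.1399.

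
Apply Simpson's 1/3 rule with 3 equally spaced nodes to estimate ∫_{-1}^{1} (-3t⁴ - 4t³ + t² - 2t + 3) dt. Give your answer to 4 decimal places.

h = (1 − (-1))/2 = 1.
Nodes t₀,…,t₂ = -1, 0, 1.
f(t) = -3t⁴ - 4t³ + t² - 2t + 3: f₀=7, f₁=3, f₂=-5.
(h/3)·[f₀ + 4f₁ + f₂] = 0.333333·(14) = 4.6667.

4.6667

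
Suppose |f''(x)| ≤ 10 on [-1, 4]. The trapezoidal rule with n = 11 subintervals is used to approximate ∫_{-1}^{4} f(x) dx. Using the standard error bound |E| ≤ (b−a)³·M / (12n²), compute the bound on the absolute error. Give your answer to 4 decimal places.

|E| ≤ (5)³·10 / (12·11²) = 1250/1452 = 0.8609.

0.8609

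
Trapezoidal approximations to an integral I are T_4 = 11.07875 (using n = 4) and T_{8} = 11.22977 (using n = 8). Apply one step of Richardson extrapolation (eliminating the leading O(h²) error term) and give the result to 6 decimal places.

11.280110

R = (4·T_{8} − T_4) / 3 = (4·11.22977 − 11.07875)/3 = (33.84033)/3 = 11.280110.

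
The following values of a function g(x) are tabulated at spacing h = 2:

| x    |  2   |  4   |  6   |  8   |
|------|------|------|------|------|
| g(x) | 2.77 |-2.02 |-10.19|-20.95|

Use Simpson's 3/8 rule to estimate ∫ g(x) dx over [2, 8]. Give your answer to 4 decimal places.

-41.1075

h = 2, n = 3.
(3h/8)·[y₀ + 3y₁ + 3y₂ + y₃] = 0.75·(-54.81) = -41.1075.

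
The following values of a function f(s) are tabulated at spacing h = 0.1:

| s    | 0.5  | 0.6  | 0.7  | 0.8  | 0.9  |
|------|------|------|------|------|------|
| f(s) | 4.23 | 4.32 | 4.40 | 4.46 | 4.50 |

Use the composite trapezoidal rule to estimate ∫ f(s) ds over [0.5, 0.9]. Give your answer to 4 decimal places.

h = 0.1, n = 4.
(h/2)·[y₀ + 2y₁ + 2y₂ + 2y₃ + y₄] = 0.05·(35.09) = 1.7545.

1.7545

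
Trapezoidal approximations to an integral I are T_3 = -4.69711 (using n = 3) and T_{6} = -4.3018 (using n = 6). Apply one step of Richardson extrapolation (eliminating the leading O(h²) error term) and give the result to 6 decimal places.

R = (4·T_{6} − T_3) / 3 = (4·(-4.3018) − (-4.69711))/3 = (-12.51009)/3 = -4.170030.

-4.170030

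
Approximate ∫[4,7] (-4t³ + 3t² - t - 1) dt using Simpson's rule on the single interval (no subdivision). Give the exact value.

S = (b−a)/6 · [f(4) + 4f(5.5) + f(7)] = 0.5·[(-213) + 4·(-581.25) + (-1233)] = -1885.5.

-1885.5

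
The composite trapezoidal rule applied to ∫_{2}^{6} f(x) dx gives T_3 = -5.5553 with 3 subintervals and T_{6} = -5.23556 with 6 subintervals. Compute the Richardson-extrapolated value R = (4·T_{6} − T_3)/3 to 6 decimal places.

R = (4·T_{6} − T_3) / 3 = (4·(-5.23556) − (-5.5553))/3 = (-15.38694)/3 = -5.128980.

-5.128980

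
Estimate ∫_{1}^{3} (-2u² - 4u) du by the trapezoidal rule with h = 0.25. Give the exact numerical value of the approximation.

h = (3 − 1)/8 = 0.25.
Nodes u₀,…,u₈ = 1, 1.25, 1.5, 1.75, 2, 2.25, 2.5, 2.75, 3.
f(u) = -2u² - 4u: f₀=-6, f₁=-8.125, f₂=-10.5, f₃=-13.125, f₄=-16, f₅=-19.125, f₆=-22.5, f₇=-26.125, f₈=-30.
(h/2)·[f₀ + 2f₁ + 2f₂ + 2f₃ + 2f₄ + 2f₅ + 2f₆ + 2f₇ + f₈] = 0.125·(-267) = -33.375.

-33.375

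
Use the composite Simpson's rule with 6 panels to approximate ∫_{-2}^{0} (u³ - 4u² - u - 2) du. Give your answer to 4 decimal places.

h = (0 − (-2))/6 = 0.333333.
Nodes u₀,…,u₆ = -2, -1.666667, -1.333333, -1, -0.666667, -0.333333, 0.
f(u) = u³ - 4u² - u - 2: f₀=-24, f₁=-16.074074, f₂=-10.148148, f₃=-6, f₄=-3.407407, f₅=-2.148148, f₆=-2.
(h/3)·[f₀ + 4f₁ + 2f₂ + 4f₃ + 2f₄ + 4f₅ + f₆] = 0.111111·(-150) = -16.6667.

-16.6667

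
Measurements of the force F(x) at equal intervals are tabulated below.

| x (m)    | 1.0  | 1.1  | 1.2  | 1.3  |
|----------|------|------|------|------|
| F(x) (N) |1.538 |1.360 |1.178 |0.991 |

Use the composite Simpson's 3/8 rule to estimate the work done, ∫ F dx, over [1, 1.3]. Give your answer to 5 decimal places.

h = 0.1, n = 3.
(3h/8)·[y₀ + 3y₁ + 3y₂ + y₃] = 0.0375·(10.143) = 0.38036.

0.38036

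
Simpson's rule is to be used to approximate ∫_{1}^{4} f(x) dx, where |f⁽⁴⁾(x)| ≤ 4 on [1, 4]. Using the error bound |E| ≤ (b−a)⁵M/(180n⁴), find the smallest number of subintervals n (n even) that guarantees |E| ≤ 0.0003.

Need 972/(180n⁴) ≤ 0.0003.
n⁴ ≥ 972/(180·0.0003) = 18000 ⇒ n ≥ 11.5829, so the smallest even n is 12. (n must be even for Simpson's rule.)

12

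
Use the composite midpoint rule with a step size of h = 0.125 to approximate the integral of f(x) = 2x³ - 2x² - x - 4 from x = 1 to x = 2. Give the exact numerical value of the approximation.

-2.67578125

h = (2 − 1)/8 = 0.125.
Midpoints m₁,…,m₈ = 1.0625, 1.1875, 1.3125, 1.4375, 1.5625, 1.6875, 1.8125, 1.9375.
f(m₁)=-4.92138671875, f(m₂)=-4.65869140625, f(m₃)=-4.23583984375, f(m₄)=-3.62939453125, f(m₅)=-2.81591796875, f(m₆)=-1.77197265625, f(m₇)=-0.47412109375, f(m₈)=1.10107421875.
h·[f(m₁) + f(m₂) + f(m₃) + f(m₄) + f(m₅) + f(m₆) + f(m₇) + f(m₈)] = 0.125·(-21.40625) = -2.67578125.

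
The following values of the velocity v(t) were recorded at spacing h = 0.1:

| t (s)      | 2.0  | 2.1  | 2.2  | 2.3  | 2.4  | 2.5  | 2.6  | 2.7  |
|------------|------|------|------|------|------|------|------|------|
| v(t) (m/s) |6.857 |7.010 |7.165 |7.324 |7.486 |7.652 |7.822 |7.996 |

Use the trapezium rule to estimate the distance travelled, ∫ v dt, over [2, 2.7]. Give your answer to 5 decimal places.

h = 0.1, n = 7.
(h/2)·[y₀ + 2y₁ + 2y₂ + 2y₃ + 2y₄ + 2y₅ + 2y₆ + y₇] = 0.05·(103.771) = 5.18855.

5.18855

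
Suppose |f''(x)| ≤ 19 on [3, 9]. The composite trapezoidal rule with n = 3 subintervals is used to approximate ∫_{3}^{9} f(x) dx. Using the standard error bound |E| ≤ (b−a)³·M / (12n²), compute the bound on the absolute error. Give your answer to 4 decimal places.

|E| ≤ (6)³·19 / (12·3²) = 4104/108 = 38.0000.

38.0000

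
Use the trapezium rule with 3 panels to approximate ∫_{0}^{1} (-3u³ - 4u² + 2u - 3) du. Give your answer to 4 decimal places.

-4.2407

h = (1 − 0)/3 = 0.333333.
Nodes u₀,…,u₃ = 0, 0.333333, 0.666667, 1.
f(u) = -3u³ - 4u² + 2u - 3: f₀=-3, f₁=-2.888889, f₂=-4.333333, f₃=-8.
(h/2)·[f₀ + 2f₁ + 2f₂ + f₃] = 0.166667·(-25.444444) = -4.2407.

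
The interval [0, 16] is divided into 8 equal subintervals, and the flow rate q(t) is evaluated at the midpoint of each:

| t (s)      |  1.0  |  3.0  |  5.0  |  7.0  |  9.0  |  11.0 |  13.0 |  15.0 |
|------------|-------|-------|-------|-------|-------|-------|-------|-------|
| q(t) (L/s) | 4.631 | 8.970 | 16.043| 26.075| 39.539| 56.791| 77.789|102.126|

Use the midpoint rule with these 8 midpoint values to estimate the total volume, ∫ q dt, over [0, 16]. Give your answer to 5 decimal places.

663.92800

h = 2, n = 8.
h·[y(m₁) + y(m₂) + y(m₃) + y(m₄) + y(m₅) + y(m₆) + y(m₇) + y(m₈)] = 2·(331.964) = 663.92800.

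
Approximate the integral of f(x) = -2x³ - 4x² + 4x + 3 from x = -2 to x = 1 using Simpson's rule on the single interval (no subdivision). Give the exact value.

S = (b−a)/6 · [f(-2) + 4f(-0.5) + f(1)] = 0.5·[(-5) + 4·0.25 + 1] = -1.5.

-1.5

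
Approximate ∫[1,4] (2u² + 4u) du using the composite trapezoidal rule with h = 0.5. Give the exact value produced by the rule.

h = (4 − 1)/6 = 0.5.
Nodes u₀,…,u₆ = 1, 1.5, 2, 2.5, 3, 3.5, 4.
f(u) = 2u² + 4u: f₀=6, f₁=10.5, f₂=16, f₃=22.5, f₄=30, f₅=38.5, f₆=48.
(h/2)·[f₀ + 2f₁ + 2f₂ + 2f₃ + 2f₄ + 2f₅ + f₆] = 0.25·(289) = 72.25.

72.25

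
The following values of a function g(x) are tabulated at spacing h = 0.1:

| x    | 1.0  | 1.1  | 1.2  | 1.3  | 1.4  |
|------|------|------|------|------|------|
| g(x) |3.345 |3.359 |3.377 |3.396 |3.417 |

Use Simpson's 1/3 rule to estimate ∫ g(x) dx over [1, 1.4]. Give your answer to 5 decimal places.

1.35120

h = 0.1, n = 4.
(h/3)·[y₀ + 4y₁ + 2y₂ + 4y₃ + y₄] = 0.033333·(40.536) = 1.35120.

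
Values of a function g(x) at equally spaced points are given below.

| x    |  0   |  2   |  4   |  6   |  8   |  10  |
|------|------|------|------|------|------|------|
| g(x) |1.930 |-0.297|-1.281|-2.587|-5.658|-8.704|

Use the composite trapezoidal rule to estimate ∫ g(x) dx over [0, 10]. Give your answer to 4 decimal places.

h = 2, n = 5.
(h/2)·[y₀ + 2y₁ + 2y₂ + 2y₃ + 2y₄ + y₅] = 1·(-26.420) = -26.4200.

-26.4200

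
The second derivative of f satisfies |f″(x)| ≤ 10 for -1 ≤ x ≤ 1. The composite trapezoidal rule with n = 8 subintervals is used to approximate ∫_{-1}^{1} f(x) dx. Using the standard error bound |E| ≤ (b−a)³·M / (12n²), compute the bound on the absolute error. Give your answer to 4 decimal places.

0.1042

|E| ≤ (2)³·10 / (12·8²) = 80/768 = 0.1042.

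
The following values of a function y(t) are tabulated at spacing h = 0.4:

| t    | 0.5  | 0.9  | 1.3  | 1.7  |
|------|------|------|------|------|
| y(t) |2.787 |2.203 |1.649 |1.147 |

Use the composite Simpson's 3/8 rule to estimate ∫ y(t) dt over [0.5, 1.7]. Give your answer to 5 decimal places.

2.32350

h = 0.4, n = 3.
(3h/8)·[y₀ + 3y₁ + 3y₂ + y₃] = 0.15·(15.490) = 2.32350.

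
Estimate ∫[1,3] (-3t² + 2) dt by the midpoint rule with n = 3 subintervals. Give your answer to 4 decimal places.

h = (3 − 1)/3 = 0.666667.
Midpoints m₁,…,m₃ = 1.333333, 2, 2.666667.
f(m₁)=-3.333333, f(m₂)=-10, f(m₃)=-19.333333.
h·[f(m₁) + f(m₂) + f(m₃)] = 0.666667·(-32.666667) = -21.7778.

-21.7778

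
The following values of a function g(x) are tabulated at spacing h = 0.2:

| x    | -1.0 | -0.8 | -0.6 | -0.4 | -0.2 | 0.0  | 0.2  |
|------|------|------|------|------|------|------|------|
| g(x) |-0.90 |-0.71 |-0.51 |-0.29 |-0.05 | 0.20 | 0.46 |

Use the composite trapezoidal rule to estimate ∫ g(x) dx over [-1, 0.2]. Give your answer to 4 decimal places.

-0.3160

h = 0.2, n = 6.
(h/2)·[y₀ + 2y₁ + 2y₂ + 2y₃ + 2y₄ + 2y₅ + y₆] = 0.1·(-3.16) = -0.3160.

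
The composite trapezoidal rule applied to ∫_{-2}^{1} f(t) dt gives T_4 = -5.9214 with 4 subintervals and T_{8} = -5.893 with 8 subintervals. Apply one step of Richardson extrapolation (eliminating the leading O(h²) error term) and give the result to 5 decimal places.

R = (4·T_{8} − T_4) / 3 = (4·(-5.893) − (-5.9214))/3 = (-17.6506)/3 = -5.88353.

-5.88353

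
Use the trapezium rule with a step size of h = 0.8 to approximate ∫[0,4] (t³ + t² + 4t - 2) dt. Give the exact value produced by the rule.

112.32

h = (4 − 0)/5 = 0.8.
Nodes t₀,…,t₅ = 0, 0.8, 1.6, 2.4, 3.2, 4.
f(t) = t³ + t² + 4t - 2: f₀=-2, f₁=2.352, f₂=11.056, f₃=27.184, f₄=53.808, f₅=94.
(h/2)·[f₀ + 2f₁ + 2f₂ + 2f₃ + 2f₄ + f₅] = 0.4·(280.8) = 112.32.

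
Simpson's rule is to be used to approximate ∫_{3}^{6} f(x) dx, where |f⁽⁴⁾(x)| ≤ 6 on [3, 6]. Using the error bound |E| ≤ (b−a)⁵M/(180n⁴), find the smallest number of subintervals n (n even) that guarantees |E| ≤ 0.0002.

Need 1458/(180n⁴) ≤ 0.0002.
n⁴ ≥ 1458/(180·0.0002) = 40500 ⇒ n ≥ 14.1861, so the smallest even n is 16. (n must be even for Simpson's rule.)

16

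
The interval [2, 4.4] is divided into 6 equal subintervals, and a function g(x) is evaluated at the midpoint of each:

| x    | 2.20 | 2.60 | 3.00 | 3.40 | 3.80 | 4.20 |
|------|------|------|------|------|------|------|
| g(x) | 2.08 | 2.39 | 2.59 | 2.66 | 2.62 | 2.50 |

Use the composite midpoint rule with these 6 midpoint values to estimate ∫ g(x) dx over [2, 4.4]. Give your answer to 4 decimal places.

5.9360

h = 0.4, n = 6.
h·[y(m₁) + y(m₂) + y(m₃) + y(m₄) + y(m₅) + y(m₆)] = 0.4·(14.84) = 5.9360.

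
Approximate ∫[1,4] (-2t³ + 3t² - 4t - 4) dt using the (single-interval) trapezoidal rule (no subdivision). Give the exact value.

-160.5

T = (b−a)/2 · [f(1) + f(4)] = 1.5·[(-7) + (-100)] = -160.5.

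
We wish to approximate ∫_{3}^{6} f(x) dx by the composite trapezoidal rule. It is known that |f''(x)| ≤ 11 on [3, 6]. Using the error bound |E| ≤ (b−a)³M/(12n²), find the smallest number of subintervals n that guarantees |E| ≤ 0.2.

Need 297/(12n²) ≤ 0.2.
n² ≥ 297/(12·0.2) = 123.75 ⇒ n ≥ 11.1243, so the smallest n is 12.

12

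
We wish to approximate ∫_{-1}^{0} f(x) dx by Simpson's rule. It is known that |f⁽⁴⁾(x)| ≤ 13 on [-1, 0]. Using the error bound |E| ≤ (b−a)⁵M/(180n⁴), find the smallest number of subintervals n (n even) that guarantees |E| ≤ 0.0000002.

Need 13/(180n⁴) ≤ 0.0000002.
n⁴ ≥ 13/(180·0.0000002) = 361111 ⇒ n ≥ 24.5138, so the smallest even n is 26. (n must be even for Simpson's rule.)

26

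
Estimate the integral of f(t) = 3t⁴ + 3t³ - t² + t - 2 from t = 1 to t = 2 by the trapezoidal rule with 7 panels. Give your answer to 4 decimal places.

27.2020

h = (2 − 1)/7 = 0.142857.
Nodes t₀,…,t₇ = 1, 1.142857, 1.285714, 1.428571, 1.571429, 1.714286, 1.857143, 2.
f(t) = 3t⁴ + 3t³ - t² + t - 2: f₀=4, f₁=7.432736, f₂=12.206581, f₃=18.628905, f₄=27.037068, f₅=37.798417, f₆=51.310287, f₇=68.
(h/2)·[f₀ + 2f₁ + 2f₂ + 2f₃ + 2f₄ + 2f₅ + 2f₆ + f₇] = 0.071429·(380.827988) = 27.2020.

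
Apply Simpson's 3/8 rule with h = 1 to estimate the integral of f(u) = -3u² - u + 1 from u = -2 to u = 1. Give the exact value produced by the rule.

h = (1 − (-2))/3 = 1.
Nodes u₀,…,u₃ = -2, -1, 0, 1.
f(u) = -3u² - u + 1: f₀=-9, f₁=-1, f₂=1, f₃=-3.
(3h/8)·[f₀ + 3f₁ + 3f₂ + f₃] = 0.375·(-12) = -4.5.

-4.5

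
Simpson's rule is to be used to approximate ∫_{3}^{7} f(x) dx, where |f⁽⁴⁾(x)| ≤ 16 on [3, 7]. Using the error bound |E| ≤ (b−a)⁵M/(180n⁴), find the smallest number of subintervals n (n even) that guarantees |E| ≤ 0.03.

Need 16384/(180n⁴) ≤ 0.03.
n⁴ ≥ 16384/(180·0.03) = 3034.07 ⇒ n ≥ 7.4218, so the smallest even n is 8. (n must be even for Simpson's rule.)

8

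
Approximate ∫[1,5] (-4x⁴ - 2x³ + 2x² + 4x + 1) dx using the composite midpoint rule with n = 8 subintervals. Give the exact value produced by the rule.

-2654.5625

h = (5 − 1)/8 = 0.5.
Midpoints m₁,…,m₈ = 1.25, 1.75, 2.25, 2.75, 3.25, 3.75, 4.25, 4.75.
f(m₁)=-4.546875, f(m₂)=-34.109375, f(m₃)=-105.171875, f(m₄)=-243.234375, f(m₅)=-479.796875, f(m₆)=-852.359375, f(m₇)=-1404.421875, f(m₈)=-2185.484375.
h·[f(m₁) + f(m₂) + f(m₃) + f(m₄) + f(m₅) + f(m₆) + f(m₇) + f(m₈)] = 0.5·(-5309.125) = -2654.5625.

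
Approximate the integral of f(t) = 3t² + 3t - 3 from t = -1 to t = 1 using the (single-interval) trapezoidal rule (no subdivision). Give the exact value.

0

T = (b−a)/2 · [f(-1) + f(1)] = 1·[(-3) + 3] = 0.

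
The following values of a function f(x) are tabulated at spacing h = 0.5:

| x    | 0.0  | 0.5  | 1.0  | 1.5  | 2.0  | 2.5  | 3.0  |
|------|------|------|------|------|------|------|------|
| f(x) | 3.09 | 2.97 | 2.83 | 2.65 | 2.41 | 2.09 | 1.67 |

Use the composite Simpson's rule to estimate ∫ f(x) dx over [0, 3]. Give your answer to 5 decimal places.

h = 0.5, n = 6.
(h/3)·[y₀ + 4y₁ + 2y₂ + 4y₃ + 2y₄ + 4y₅ + y₆] = 0.166667·(46.08) = 7.68000.

7.68000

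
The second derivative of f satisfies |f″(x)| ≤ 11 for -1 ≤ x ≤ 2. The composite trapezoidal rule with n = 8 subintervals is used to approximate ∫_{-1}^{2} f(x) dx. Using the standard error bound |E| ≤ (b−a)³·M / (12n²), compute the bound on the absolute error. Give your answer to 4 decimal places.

0.3867

|E| ≤ (3)³·11 / (12·8²) = 297/768 = 0.3867.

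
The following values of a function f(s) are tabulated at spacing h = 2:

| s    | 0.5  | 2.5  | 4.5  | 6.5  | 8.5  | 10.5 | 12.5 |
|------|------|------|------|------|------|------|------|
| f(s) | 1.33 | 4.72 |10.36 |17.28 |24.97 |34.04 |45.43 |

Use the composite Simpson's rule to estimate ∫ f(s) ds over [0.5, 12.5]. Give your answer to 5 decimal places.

227.72000

h = 2, n = 6.
(h/3)·[y₀ + 4y₁ + 2y₂ + 4y₃ + 2y₄ + 4y₅ + y₆] = 0.666667·(341.58) = 227.72000.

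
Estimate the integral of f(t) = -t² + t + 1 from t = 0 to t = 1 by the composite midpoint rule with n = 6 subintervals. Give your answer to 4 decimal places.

h = (1 − 0)/6 = 0.166667.
Midpoints m₁,…,m₆ = 0.083333, 0.25, 0.416667, 0.583333, 0.75, 0.916667.
f(m₁)=1.076389, f(m₂)=1.1875, f(m₃)=1.243056, f(m₄)=1.243056, f(m₅)=1.1875, f(m₆)=1.076389.
h·[f(m₁) + f(m₂) + f(m₃) + f(m₄) + f(m₅) + f(m₆)] = 0.166667·(7.013889) = 1.1690.

1.1690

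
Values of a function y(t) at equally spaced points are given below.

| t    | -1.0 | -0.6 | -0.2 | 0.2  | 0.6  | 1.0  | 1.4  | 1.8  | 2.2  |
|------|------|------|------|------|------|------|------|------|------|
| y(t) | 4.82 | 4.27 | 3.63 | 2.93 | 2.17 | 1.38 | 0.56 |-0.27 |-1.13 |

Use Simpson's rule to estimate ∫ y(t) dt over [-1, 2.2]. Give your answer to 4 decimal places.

h = 0.4, n = 8.
(h/3)·[y₀ + 4y₁ + 2y₂ + 4y₃ + 2y₄ + 4y₅ + 2y₆ + 4y₇ + y₈] = 0.133333·(49.65) = 6.6200.

6.6200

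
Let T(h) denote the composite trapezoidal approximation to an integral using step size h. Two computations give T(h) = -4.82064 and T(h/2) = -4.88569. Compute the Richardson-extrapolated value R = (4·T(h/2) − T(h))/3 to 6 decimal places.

R = (4·T(h/2) − T(h)) / 3 = (4·(-4.88569) − (-4.82064))/3 = (-14.72212)/3 = -4.907373.

-4.907373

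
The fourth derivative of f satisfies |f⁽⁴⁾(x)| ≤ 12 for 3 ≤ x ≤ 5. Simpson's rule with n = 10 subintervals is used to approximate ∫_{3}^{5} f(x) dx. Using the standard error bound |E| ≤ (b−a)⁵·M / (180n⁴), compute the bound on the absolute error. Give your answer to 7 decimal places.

|E| ≤ (2)⁵·12 / (180·10⁴) = 384/1800000 = 0.0002133.

0.0002133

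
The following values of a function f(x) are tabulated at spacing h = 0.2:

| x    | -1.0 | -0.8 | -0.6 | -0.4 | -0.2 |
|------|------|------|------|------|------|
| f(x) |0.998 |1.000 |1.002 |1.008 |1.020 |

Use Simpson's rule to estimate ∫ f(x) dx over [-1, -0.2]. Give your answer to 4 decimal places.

0.8036

h = 0.2, n = 4.
(h/3)·[y₀ + 4y₁ + 2y₂ + 4y₃ + y₄] = 0.066667·(12.054) = 0.8036.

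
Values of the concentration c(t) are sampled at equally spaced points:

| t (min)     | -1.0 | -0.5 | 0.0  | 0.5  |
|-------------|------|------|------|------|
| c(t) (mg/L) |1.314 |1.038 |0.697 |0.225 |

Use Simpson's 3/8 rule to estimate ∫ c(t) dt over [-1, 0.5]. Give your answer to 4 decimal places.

1.2645

h = 0.5, n = 3.
(3h/8)·[y₀ + 3y₁ + 3y₂ + y₃] = 0.1875·(6.744) = 1.2645.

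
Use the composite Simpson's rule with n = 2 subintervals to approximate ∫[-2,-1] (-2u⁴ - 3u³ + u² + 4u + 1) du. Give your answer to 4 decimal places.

-3.8333

h = (-1 − (-2))/2 = 0.5.
Nodes u₀,…,u₂ = -2, -1.5, -1.
f(u) = -2u⁴ - 3u³ + u² + 4u + 1: f₀=-11, f₁=-2.75, f₂=-1.
(h/3)·[f₀ + 4f₁ + f₂] = 0.166667·(-23) = -3.8333.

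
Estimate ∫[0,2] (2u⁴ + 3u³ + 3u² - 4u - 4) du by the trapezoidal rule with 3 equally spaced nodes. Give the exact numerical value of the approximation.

h = (2 − 0)/2 = 1.
Nodes u₀,…,u₂ = 0, 1, 2.
f(u) = 2u⁴ + 3u³ + 3u² - 4u - 4: f₀=-4, f₁=0, f₂=56.
(h/2)·[f₀ + 2f₁ + f₂] = 0.5·(52) = 26.

26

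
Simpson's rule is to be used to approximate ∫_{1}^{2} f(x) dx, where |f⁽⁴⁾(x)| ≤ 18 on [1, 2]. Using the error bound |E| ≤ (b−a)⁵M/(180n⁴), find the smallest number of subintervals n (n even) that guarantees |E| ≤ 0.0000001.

Need 18/(180n⁴) ≤ 0.0000001.
n⁴ ≥ 18/(180·0.0000001) = 1e+06 ⇒ n ≥ 31.6228, so the smallest even n is 32. (n must be even for Simpson's rule.)

32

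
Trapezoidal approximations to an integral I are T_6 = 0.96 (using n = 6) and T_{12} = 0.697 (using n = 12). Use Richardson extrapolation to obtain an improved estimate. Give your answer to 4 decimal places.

0.6093

R = (4·T_{12} − T_6) / 3 = (4·0.697 − 0.96)/3 = (1.828)/3 = 0.6093.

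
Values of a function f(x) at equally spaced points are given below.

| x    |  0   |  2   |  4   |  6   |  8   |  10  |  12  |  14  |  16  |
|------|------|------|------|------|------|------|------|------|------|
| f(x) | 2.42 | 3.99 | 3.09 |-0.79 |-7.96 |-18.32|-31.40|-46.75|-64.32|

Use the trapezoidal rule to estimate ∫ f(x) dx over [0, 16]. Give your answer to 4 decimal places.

-258.1800

h = 2, n = 8.
(h/2)·[y₀ + 2y₁ + 2y₂ + 2y₃ + 2y₄ + 2y₅ + 2y₆ + 2y₇ + y₈] = 1·(-258.18) = -258.1800.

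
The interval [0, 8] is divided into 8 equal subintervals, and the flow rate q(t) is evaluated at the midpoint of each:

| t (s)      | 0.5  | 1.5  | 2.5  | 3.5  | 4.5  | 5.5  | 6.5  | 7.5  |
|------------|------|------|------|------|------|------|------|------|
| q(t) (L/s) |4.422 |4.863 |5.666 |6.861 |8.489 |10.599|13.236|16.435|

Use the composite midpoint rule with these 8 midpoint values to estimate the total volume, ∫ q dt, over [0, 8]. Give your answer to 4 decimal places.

h = 1, n = 8.
h·[y(m₁) + y(m₂) + y(m₃) + y(m₄) + y(m₅) + y(m₆) + y(m₇) + y(m₈)] = 1·(70.571) = 70.5710.

70.5710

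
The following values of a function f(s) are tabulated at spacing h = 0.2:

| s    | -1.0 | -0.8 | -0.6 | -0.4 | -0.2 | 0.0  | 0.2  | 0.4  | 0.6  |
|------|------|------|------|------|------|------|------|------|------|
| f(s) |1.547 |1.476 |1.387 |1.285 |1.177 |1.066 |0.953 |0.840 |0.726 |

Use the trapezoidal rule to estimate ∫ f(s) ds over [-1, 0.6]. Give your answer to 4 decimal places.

1.8641

h = 0.2, n = 8.
(h/2)·[y₀ + 2y₁ + 2y₂ + 2y₃ + 2y₄ + 2y₅ + 2y₆ + 2y₇ + y₈] = 0.1·(18.641) = 1.8641.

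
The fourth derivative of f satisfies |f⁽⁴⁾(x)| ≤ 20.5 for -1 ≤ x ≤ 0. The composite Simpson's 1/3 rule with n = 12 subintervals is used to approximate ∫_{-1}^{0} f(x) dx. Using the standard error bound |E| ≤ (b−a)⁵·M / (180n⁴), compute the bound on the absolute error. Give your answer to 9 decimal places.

0.000005492

|E| ≤ (1)⁵·20.5 / (180·12⁴) = 20.5/3732480 = 0.000005492.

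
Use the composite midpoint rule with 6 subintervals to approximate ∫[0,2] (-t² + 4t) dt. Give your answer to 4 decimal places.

h = (2 − 0)/6 = 0.333333.
Midpoints m₁,…,m₆ = 0.166667, 0.5, 0.833333, 1.166667, 1.5, 1.833333.
f(m₁)=0.638889, f(m₂)=1.75, f(m₃)=2.638889, f(m₄)=3.305556, f(m₅)=3.75, f(m₆)=3.972222.
h·[f(m₁) + f(m₂) + f(m₃) + f(m₄) + f(m₅) + f(m₆)] = 0.333333·(16.055556) = 5.3519.

5.3519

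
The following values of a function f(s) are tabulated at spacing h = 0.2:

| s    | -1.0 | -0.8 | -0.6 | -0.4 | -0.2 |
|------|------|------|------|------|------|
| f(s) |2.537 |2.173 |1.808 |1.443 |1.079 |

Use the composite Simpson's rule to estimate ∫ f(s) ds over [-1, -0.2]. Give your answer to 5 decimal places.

h = 0.2, n = 4.
(h/3)·[y₀ + 4y₁ + 2y₂ + 4y₃ + y₄] = 0.066667·(21.696) = 1.44640.

1.44640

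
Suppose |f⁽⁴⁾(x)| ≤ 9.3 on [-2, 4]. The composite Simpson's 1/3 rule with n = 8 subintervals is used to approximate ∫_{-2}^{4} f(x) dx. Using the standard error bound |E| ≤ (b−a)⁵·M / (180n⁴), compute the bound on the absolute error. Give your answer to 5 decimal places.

0.09809

|E| ≤ (6)⁵·9.3 / (180·8⁴) = 72316.8/737280 = 0.09809.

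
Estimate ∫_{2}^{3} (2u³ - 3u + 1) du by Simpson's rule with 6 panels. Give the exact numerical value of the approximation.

26

h = (3 − 2)/6 = 0.166667.
Nodes u₀,…,u₆ = 2, 2.166667, 2.333333, 2.5, 2.666667, 2.833333, 3.
f(u) = 2u³ - 3u + 1: f₀=11, f₁=14.842593, f₂=19.407407, f₃=24.75, f₄=30.925926, f₅=37.990741, f₆=46.
(h/3)·[f₀ + 4f₁ + 2f₂ + 4f₃ + 2f₄ + 4f₅ + f₆] = 0.055556·(468) = 26.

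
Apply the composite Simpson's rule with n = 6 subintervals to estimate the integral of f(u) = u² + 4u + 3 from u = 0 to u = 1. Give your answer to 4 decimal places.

5.3333

h = (1 − 0)/6 = 0.166667.
Nodes u₀,…,u₆ = 0, 0.166667, 0.333333, 0.5, 0.666667, 0.833333, 1.
f(u) = u² + 4u + 3: f₀=3, f₁=3.694444, f₂=4.444444, f₃=5.25, f₄=6.111111, f₅=7.027778, f₆=8.
(h/3)·[f₀ + 4f₁ + 2f₂ + 4f₃ + 2f₄ + 4f₅ + f₆] = 0.055556·(96) = 5.3333.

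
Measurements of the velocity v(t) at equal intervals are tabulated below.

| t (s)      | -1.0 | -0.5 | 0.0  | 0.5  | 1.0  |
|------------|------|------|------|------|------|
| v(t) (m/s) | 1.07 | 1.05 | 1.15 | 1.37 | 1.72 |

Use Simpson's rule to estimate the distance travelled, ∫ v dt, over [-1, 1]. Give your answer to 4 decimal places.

h = 0.5, n = 4.
(h/3)·[y₀ + 4y₁ + 2y₂ + 4y₃ + y₄] = 0.166667·(14.77) = 2.4617.

2.4617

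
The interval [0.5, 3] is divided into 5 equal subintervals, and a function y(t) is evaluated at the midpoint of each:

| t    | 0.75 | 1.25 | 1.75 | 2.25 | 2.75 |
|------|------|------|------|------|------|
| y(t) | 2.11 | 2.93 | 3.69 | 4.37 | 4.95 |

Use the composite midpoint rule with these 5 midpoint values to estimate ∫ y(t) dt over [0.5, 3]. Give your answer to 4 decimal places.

h = 0.5, n = 5.
h·[y(m₁) + y(m₂) + y(m₃) + y(m₄) + y(m₅)] = 0.5·(18.05) = 9.0250.

9.0250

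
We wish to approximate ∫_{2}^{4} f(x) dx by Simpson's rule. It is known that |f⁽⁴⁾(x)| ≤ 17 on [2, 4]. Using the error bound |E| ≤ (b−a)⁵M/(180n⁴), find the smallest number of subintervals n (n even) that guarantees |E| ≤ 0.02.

Need 544/(180n⁴) ≤ 0.02.
n⁴ ≥ 544/(180·0.02) = 151.111 ⇒ n ≥ 3.5061, so the smallest even n is 4. (n must be even for Simpson's rule.)

4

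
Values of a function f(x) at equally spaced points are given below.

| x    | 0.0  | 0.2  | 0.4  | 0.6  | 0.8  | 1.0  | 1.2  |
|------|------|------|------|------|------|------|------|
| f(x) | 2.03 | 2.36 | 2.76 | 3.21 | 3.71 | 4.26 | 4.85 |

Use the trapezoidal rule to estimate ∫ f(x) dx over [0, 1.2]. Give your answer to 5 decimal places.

3.94800

h = 0.2, n = 6.
(h/2)·[y₀ + 2y₁ + 2y₂ + 2y₃ + 2y₄ + 2y₅ + y₆] = 0.1·(39.48) = 3.94800.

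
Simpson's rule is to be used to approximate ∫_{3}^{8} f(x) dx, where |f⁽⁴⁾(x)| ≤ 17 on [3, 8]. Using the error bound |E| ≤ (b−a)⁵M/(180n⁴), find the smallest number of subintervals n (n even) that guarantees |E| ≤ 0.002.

20

Need 53125/(180n⁴) ≤ 0.002.
n⁴ ≥ 53125/(180·0.002) = 147569 ⇒ n ≥ 19.5997, so the smallest even n is 20. (n must be even for Simpson's rule.)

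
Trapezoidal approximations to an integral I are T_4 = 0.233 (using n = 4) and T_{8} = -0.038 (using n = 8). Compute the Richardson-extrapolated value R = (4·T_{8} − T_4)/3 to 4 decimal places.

-0.1283

R = (4·T_{8} − T_4) / 3 = (4·(-0.038) − 0.233)/3 = (-0.385)/3 = -0.1283.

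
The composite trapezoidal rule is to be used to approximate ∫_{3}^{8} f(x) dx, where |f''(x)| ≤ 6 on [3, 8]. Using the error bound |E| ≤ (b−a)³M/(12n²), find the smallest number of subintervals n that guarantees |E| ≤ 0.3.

Need 750/(12n²) ≤ 0.3.
n² ≥ 750/(12·0.3) = 208.333 ⇒ n ≥ 14.4338, so the smallest n is 15.

15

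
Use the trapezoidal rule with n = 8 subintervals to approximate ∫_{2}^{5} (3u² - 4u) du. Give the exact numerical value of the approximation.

h = (5 − 2)/8 = 0.375.
Nodes u₀,…,u₈ = 2, 2.375, 2.75, 3.125, 3.5, 3.875, 4.25, 4.625, 5.
f(u) = 3u² - 4u: f₀=4, f₁=7.421875, f₂=11.6875, f₃=16.796875, f₄=22.75, f₅=29.546875, f₆=37.1875, f₇=45.671875, f₈=55.
(h/2)·[f₀ + 2f₁ + 2f₂ + 2f₃ + 2f₄ + 2f₅ + 2f₆ + 2f₇ + f₈] = 0.1875·(401.125) = 75.2109375.

75.2109375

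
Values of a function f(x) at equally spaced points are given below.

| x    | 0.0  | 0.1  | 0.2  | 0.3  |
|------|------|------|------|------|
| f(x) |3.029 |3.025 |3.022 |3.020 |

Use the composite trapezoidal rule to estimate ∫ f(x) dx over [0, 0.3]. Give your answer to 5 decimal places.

h = 0.1, n = 3.
(h/2)·[y₀ + 2y₁ + 2y₂ + y₃] = 0.05·(18.143) = 0.90715.

0.90715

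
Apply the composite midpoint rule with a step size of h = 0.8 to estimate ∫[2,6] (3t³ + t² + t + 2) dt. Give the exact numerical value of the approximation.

1045.44

h = (6 − 2)/5 = 0.8.
Midpoints m₁,…,m₅ = 2.4, 3.2, 4, 4.8, 5.6.
f(m₁)=51.632, f(m₂)=113.744, f(m₃)=214, f(m₄)=361.616, f(m₅)=565.808.
h·[f(m₁) + f(m₂) + f(m₃) + f(m₄) + f(m₅)] = 0.8·(1306.8) = 1045.44.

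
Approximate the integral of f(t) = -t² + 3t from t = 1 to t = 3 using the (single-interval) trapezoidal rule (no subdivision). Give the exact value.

2

T = (b−a)/2 · [f(1) + f(3)] = 1·[2 + 0] = 2.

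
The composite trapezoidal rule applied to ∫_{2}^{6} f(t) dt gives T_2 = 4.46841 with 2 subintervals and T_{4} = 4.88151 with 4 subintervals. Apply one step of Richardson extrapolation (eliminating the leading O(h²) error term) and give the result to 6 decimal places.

5.019210

R = (4·T_{4} − T_2) / 3 = (4·4.88151 − 4.46841)/3 = (15.05763)/3 = 5.019210.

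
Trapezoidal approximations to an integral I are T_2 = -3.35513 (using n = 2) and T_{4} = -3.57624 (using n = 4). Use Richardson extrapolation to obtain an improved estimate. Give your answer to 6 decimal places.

-3.649943

R = (4·T_{4} − T_2) / 3 = (4·(-3.57624) − (-3.35513))/3 = (-10.94983)/3 = -3.649943.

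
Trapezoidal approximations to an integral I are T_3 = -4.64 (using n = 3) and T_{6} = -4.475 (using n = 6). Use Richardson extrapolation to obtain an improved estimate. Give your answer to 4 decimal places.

R = (4·T_{6} − T_3) / 3 = (4·(-4.475) − (-4.64))/3 = (-13.260)/3 = -4.4200.

-4.4200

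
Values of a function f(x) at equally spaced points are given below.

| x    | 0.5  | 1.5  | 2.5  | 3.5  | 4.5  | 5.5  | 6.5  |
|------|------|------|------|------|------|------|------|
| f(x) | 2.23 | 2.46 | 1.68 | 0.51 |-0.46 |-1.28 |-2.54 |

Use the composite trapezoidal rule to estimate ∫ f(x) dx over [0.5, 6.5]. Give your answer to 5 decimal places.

2.75500

h = 1, n = 6.
(h/2)·[y₀ + 2y₁ + 2y₂ + 2y₃ + 2y₄ + 2y₅ + y₆] = 0.5·(5.51) = 2.75500.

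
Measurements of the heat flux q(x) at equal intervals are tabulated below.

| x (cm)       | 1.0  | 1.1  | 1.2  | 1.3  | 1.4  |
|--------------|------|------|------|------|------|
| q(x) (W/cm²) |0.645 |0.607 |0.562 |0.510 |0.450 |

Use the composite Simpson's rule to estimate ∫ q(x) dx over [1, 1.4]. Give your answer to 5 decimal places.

h = 0.1, n = 4.
(h/3)·[y₀ + 4y₁ + 2y₂ + 4y₃ + y₄] = 0.033333·(6.687) = 0.22290.

0.22290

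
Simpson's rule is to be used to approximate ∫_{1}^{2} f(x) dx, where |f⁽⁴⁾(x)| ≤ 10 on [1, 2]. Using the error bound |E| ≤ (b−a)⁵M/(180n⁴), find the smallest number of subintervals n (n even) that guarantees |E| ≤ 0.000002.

14

Need 10/(180n⁴) ≤ 0.000002.
n⁴ ≥ 10/(180·0.000002) = 27777.8 ⇒ n ≥ 12.9099, so the smallest even n is 14. (n must be even for Simpson's rule.)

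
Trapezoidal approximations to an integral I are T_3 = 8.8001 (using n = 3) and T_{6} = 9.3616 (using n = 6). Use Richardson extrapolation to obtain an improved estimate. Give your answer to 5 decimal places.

9.54877

R = (4·T_{6} − T_3) / 3 = (4·9.3616 − 8.8001)/3 = (28.6463)/3 = 9.54877.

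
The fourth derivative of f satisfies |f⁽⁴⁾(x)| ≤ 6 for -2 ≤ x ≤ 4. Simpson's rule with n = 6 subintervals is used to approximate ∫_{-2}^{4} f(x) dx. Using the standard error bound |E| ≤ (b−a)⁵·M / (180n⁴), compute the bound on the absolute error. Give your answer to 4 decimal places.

|E| ≤ (6)⁵·6 / (180·6⁴) = 46656/233280 = 0.2000.

0.2000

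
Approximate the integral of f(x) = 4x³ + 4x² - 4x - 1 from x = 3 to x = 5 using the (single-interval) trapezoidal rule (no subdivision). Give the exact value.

710

T = (b−a)/2 · [f(3) + f(5)] = 1·[131 + 579] = 710.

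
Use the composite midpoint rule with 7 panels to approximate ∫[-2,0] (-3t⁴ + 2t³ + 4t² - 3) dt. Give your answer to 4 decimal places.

-22.1808

h = (0 − (-2))/7 = 0.285714.
Midpoints m₁,…,m₇ = -1.857143, -1.571429, -1.285714, -1, -0.714286, -0.428571, -0.142857.
f(m₁)=-37.700958, f(m₂)=-19.177010, f(m₃)=-8.836318, f(m₄)=-4, f(m₅)=-2.468971, f(m₆)=-2.523948, f(m₇)=-2.925448.
h·[f(m₁) + f(m₂) + f(m₃) + f(m₄) + f(m₅) + f(m₆) + f(m₇)] = 0.285714·(-77.632653) = -22.1808.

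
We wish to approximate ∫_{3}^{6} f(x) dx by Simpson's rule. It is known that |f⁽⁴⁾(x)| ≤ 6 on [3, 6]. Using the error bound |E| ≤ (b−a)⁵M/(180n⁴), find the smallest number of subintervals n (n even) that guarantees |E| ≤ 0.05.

4

Need 1458/(180n⁴) ≤ 0.05.
n⁴ ≥ 1458/(180·0.05) = 162 ⇒ n ≥ 3.5676, so the smallest even n is 4. (n must be even for Simpson's rule.)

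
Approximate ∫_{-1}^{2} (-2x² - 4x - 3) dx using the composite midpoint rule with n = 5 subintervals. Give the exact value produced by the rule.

-20.82

h = (2 − (-1))/5 = 0.6.
Midpoints m₁,…,m₅ = -0.7, -0.1, 0.5, 1.1, 1.7.
f(m₁)=-1.18, f(m₂)=-2.62, f(m₃)=-5.5, f(m₄)=-9.82, f(m₅)=-15.58.
h·[f(m₁) + f(m₂) + f(m₃) + f(m₄) + f(m₅)] = 0.6·(-34.7) = -20.82.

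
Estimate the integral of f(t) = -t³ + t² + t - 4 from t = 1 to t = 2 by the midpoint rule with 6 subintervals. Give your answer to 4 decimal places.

h = (2 − 1)/6 = 0.166667.
Midpoints m₁,…,m₆ = 1.083333, 1.25, 1.416667, 1.583333, 1.75, 1.916667.
f(m₁)=-3.014468, f(m₂)=-3.140625, f(m₃)=-3.419560, f(m₄)=-3.879051, f(m₅)=-4.546875, f(m₆)=-5.450810.
h·[f(m₁) + f(m₂) + f(m₃) + f(m₄) + f(m₅) + f(m₆)] = 0.166667·(-23.451389) = -3.9086.

-3.9086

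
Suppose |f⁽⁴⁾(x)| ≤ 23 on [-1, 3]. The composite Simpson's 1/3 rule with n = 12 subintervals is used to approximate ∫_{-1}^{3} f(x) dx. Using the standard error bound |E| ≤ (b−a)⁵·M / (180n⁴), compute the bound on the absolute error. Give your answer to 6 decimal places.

|E| ≤ (4)⁵·23 / (180·12⁴) = 23552/3732480 = 0.006310.

0.006310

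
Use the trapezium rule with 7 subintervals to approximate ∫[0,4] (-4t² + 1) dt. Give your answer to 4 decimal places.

h = (4 − 0)/7 = 0.571429.
Nodes t₀,…,t₇ = 0, 0.571429, 1.142857, 1.714286, 2.285714, 2.857143, 3.428571, 4.
f(t) = -4t² + 1: f₀=1, f₁=-0.306122, f₂=-4.224490, f₃=-10.755102, f₄=-19.897959, f₅=-31.653061, f₆=-46.020408, f₇=-63.
(h/2)·[f₀ + 2f₁ + 2f₂ + 2f₃ + 2f₄ + 2f₅ + 2f₆ + f₇] = 0.285714·(-287.714286) = -82.2041.

-82.2041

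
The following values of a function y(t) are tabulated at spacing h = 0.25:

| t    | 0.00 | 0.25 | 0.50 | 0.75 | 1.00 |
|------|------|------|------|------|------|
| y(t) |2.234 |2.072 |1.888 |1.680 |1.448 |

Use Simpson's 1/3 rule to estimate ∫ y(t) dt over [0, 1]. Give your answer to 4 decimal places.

1.8722

h = 0.25, n = 4.
(h/3)·[y₀ + 4y₁ + 2y₂ + 4y₃ + y₄] = 0.083333·(22.466) = 1.8722.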